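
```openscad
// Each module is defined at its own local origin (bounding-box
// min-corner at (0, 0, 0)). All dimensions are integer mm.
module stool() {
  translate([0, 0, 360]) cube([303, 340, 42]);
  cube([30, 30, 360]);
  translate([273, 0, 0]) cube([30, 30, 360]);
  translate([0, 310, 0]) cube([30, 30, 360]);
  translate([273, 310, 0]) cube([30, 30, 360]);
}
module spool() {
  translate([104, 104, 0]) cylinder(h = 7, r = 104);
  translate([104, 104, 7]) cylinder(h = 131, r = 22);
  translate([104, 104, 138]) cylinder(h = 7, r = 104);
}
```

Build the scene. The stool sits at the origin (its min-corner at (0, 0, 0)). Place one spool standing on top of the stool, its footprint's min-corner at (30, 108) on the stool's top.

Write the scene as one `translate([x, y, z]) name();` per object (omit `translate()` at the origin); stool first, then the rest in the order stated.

stool();
translate([30, 108, 402]) spool();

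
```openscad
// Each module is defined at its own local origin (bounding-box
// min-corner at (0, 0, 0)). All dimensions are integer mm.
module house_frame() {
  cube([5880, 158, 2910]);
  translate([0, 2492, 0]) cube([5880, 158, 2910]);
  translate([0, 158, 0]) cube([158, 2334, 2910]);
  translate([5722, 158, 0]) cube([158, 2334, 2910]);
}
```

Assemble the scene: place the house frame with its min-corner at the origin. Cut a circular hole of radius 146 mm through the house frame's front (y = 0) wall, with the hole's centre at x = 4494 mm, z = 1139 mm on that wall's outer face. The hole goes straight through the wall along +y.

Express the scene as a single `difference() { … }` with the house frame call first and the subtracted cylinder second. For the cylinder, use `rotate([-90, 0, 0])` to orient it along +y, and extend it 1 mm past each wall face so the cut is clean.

difference() {
  house_frame();
  translate([4494, -1, 1139]) rotate([-90, 0, 0]) cylinder(h = 160, r = 146);
}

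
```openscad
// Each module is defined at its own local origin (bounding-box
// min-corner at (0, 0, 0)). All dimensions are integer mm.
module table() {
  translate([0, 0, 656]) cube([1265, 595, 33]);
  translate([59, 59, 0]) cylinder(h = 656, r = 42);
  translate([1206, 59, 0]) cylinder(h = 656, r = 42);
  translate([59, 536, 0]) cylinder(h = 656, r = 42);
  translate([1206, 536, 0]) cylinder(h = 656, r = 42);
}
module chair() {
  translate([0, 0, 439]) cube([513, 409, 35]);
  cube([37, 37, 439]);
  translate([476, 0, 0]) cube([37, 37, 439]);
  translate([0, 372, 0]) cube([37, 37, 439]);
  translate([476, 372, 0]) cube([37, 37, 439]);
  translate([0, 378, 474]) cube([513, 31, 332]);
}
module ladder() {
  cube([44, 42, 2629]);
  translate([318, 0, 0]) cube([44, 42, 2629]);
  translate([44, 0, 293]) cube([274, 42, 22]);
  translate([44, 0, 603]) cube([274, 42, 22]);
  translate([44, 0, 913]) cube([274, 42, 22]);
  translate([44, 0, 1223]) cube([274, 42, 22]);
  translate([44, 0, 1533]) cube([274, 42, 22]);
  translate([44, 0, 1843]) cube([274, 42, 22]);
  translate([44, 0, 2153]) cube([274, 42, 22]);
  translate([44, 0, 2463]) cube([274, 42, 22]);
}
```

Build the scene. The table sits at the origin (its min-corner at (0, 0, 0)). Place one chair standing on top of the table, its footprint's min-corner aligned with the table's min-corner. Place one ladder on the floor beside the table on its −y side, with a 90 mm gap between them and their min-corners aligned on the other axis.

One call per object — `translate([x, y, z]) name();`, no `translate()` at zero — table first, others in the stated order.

table();
translate([0, 0, 689]) chair();
translate([0, -132, 0]) ladder();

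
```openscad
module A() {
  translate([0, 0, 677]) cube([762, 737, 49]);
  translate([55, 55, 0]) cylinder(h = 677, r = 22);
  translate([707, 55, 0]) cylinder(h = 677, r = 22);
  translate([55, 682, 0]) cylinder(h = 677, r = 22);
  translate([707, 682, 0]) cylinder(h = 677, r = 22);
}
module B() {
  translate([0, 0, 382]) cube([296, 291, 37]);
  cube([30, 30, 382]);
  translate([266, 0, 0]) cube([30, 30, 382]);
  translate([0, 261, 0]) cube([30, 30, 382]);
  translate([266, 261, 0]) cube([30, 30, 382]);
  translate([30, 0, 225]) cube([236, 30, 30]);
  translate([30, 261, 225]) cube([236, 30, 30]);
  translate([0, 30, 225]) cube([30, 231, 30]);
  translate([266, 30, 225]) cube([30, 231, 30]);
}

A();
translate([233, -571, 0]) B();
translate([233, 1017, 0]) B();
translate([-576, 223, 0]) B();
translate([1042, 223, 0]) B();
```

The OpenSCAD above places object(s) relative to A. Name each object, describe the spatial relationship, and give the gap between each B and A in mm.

Each stool's nearest face is 280 mm from the table's bounding box.

A is a table. B is a stool. Four stools sit around the table at the −y, +y, −x, +x sides. The gap between each stool and the table is 280 mm.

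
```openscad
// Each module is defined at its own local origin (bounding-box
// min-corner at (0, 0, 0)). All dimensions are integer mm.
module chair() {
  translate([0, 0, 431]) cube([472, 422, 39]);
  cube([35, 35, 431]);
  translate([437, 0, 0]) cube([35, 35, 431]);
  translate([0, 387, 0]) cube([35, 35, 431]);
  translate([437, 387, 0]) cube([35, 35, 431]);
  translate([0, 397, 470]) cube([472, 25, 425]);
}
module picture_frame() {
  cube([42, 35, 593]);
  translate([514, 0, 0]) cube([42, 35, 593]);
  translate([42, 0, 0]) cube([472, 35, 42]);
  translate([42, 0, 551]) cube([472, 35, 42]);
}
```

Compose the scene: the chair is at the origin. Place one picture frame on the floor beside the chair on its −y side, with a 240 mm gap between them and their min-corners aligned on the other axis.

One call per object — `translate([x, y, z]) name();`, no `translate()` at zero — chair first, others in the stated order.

chair();
translate([0, -275, 0]) picture_frame();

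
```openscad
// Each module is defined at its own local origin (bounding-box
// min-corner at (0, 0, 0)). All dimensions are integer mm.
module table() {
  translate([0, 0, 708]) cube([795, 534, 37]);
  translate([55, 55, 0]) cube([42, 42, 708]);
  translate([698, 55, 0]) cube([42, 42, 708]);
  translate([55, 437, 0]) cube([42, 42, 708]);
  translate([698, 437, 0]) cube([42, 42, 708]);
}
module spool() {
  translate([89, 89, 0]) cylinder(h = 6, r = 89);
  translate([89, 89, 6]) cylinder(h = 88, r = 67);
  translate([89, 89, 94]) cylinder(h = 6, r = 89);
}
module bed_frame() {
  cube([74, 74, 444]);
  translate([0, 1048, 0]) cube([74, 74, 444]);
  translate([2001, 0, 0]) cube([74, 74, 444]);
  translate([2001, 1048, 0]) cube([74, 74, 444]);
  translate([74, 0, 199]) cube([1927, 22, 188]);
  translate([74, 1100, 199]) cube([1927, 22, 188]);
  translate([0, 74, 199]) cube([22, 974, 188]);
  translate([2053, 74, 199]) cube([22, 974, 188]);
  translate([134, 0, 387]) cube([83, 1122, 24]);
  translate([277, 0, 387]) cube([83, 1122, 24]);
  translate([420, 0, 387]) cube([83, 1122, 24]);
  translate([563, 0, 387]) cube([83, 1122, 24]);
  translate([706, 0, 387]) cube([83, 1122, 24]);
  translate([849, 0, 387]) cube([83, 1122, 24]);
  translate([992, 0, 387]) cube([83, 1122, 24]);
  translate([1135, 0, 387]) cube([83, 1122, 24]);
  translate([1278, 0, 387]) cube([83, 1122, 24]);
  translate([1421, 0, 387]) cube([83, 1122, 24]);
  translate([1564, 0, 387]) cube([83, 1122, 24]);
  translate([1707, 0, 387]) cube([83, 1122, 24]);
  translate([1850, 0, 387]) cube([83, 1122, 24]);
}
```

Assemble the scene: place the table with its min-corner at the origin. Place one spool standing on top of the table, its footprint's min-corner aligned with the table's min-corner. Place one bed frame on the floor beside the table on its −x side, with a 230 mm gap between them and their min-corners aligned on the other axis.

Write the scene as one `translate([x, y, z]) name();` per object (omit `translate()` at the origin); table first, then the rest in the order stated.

table();
translate([0, 0, 745]) spool();
translate([-2305, 0, 0]) bed_frame();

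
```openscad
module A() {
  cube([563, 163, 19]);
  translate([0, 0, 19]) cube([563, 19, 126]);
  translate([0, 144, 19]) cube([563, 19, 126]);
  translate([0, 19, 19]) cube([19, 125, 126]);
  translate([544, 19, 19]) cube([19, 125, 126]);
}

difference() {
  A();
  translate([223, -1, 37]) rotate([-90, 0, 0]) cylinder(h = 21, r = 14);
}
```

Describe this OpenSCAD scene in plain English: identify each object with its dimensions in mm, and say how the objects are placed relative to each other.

A is an open storage box with external size 563×163×145 mm and wall thickness 19 mm (the base is also 19 mm thick). The base covers the whole footprint; the four walls stand on the base, with the y-facing walls full-width and the x-facing walls fitting between their inner faces.

The open box has a circular hole of radius 14 mm through its front wall, centred at (x = 223, z = 37).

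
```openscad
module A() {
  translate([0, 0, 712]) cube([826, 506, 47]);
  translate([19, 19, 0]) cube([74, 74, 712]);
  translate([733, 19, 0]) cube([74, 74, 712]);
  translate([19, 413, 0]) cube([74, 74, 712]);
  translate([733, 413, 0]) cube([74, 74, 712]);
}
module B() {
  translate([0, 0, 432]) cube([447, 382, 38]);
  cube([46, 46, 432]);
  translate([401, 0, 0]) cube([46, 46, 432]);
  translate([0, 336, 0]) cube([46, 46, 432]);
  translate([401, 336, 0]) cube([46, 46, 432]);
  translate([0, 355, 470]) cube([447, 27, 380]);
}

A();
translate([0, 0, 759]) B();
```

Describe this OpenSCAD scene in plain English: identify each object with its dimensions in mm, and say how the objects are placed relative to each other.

A is a table with a 826×506 mm rectangular top, 47 mm thick, top surface at z = 759 mm, supported by four 74×74 mm square legs, each inset 19 mm from the nearest pair of top edges, running from the floor.

B is a chair. The seat is a 447×382×38 mm slab with its top at z = 470 mm, on four 46×46 mm corner legs (flush with the seat edges, standing on z = 0). A flat backrest 27 mm thick, 380 mm tall, spans the full seat width and rises from the seat top along its +y edge, rear face flush with the rear of the seat.

The chair is on top of the table.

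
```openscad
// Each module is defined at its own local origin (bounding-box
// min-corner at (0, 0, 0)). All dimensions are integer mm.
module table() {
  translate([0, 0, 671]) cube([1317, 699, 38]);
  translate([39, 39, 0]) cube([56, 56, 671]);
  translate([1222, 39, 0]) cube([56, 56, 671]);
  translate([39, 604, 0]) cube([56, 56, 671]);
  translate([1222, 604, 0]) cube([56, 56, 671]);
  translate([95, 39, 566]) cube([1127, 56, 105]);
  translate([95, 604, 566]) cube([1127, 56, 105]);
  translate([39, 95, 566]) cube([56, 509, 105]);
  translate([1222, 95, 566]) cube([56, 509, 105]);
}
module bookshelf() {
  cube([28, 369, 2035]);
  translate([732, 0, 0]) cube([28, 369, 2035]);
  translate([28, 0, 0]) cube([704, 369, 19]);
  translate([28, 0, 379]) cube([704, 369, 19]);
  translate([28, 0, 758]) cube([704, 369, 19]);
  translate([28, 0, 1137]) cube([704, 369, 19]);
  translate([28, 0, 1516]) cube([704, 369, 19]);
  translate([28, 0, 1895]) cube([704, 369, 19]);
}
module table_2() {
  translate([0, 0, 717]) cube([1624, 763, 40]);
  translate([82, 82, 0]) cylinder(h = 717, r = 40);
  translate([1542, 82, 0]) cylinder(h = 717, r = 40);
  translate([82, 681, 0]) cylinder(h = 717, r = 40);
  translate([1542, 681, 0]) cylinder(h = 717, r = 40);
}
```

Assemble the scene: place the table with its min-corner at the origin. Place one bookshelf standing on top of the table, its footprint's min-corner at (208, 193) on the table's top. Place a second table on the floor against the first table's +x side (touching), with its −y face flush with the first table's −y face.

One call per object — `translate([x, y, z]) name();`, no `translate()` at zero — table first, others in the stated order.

table();
translate([208, 193, 709]) bookshelf();
translate([1317, 0, 0]) table_2();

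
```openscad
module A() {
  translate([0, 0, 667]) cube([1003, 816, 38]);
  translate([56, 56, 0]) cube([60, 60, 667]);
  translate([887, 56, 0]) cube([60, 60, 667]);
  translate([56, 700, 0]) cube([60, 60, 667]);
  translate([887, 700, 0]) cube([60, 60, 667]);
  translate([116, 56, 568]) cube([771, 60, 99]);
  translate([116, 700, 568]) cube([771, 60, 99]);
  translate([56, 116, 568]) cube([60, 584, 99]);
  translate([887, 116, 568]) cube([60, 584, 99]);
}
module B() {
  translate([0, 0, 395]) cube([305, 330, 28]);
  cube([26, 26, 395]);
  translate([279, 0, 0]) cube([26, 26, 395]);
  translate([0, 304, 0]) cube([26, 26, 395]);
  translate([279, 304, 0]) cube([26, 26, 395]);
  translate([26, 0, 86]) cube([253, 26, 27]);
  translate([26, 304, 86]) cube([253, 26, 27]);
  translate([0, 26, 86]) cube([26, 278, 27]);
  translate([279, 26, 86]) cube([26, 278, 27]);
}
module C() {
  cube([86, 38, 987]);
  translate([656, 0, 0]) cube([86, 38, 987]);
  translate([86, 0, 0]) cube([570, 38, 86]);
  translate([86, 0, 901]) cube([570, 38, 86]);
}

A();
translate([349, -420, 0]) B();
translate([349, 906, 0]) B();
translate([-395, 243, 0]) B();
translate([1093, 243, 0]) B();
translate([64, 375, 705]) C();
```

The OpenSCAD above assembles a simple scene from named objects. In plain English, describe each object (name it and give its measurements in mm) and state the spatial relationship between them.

A is a rectangular dining table. The top is 1003×816×38 mm with its upper surface at z = 705 mm. It stands on four 60×60 mm square legs, each inset 56 mm from the nearest pair of top edges, running from the floor to the underside of the top. Four apron rails, 60 mm thick and 99 mm tall, run between adjacent legs with their top edges flush with the underside of the top and their outer faces flush with the legs' outer faces.

B is a simple wooden stool: a rectangular seat 305 mm (x) by 330 mm (y), 28 mm thick, top face at z = 423 mm, on four square legs, each 26×26 mm in cross-section. The legs rest on z = 0, each flush with a corner of the seat. Four stretchers, 26 mm wide and 27 mm tall, connect adjacent legs with their undersides at z = 86 mm, each running between the inner faces of the legs it joins and aligned with the legs' outer faces on the other axis.

C is a picture frame with a 570×815 mm rectangular opening (x by z) and a uniform 86 mm border on every side. Frame depth is 38 mm along y. It is built from two vertical stiles running the full outside height and two horizontal rails spanning the gap between the stiles.

Four stools sit around the table at the −y, +y, −x, +x sides. The picture frame is on top of the table.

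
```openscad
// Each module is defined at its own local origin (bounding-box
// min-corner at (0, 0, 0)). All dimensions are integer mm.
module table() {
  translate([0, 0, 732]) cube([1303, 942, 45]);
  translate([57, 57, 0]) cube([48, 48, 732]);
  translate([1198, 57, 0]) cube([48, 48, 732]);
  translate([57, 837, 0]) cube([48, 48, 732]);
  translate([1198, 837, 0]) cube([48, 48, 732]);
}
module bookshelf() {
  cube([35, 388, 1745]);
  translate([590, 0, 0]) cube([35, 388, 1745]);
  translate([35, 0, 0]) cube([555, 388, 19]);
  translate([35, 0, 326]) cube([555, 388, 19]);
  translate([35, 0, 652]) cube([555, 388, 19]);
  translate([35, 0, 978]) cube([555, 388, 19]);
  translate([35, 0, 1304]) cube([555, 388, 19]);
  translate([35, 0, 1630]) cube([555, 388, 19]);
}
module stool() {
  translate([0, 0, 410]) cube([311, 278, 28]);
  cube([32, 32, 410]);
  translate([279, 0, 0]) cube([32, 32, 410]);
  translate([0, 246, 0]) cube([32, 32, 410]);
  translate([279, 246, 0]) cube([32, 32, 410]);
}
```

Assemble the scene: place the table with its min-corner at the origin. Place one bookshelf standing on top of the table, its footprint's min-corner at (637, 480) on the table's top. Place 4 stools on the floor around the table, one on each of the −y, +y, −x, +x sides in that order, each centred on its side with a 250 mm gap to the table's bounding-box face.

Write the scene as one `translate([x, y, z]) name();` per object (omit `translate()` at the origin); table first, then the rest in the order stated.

table();
translate([637, 480, 777]) bookshelf();
translate([496, -528, 0]) stool();
translate([496, 1192, 0]) stool();
translate([-561, 332, 0]) stool();
translate([1553, 332, 0]) stool();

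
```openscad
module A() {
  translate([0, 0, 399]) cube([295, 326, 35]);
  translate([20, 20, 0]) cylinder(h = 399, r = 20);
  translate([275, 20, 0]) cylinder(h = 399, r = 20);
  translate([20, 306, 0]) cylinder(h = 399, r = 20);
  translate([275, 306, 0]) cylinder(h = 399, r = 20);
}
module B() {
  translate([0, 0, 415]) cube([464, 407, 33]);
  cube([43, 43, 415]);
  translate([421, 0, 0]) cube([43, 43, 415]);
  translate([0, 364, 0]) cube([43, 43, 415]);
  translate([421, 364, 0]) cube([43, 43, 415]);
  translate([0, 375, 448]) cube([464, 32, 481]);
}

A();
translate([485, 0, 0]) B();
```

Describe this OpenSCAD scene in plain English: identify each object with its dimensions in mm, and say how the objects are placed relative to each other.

A is a four-legged stool. The seat is a 295×326×35 mm slab whose top surface is at z = 434 mm; four round legs, each 40 mm in diameter, run from the floor (z = 0) to the underside of the seat, each leg's axis is inset half a diameter from the nearest pair of seat edges (so the leg's bounding box is flush with the corner).

B is a chair. The seat is a 464×407×33 mm slab with its top at z = 448 mm, on four 43×43 mm corner legs (flush with the seat edges, standing on z = 0). A flat backrest 32 mm thick, 481 mm tall, spans the full seat width and rises from the seat top along its +y edge, rear face flush with the rear of the seat.

The chair is on the floor beside the stool on its +x side.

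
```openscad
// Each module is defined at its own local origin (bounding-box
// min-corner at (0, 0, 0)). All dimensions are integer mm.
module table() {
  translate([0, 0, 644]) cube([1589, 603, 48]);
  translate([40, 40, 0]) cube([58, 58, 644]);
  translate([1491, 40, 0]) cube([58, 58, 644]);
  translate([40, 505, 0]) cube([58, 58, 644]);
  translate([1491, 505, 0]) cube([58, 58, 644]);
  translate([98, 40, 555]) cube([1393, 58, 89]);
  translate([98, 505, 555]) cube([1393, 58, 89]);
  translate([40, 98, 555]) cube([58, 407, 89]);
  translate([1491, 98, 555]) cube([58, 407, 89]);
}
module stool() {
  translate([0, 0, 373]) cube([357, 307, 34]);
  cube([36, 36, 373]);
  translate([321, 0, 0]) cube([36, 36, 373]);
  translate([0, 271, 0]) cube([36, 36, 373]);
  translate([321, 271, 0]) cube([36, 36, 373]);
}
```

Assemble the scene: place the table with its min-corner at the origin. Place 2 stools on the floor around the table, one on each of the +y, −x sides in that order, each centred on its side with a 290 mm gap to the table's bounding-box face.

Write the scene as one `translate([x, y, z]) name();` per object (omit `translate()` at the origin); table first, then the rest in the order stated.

table();
translate([616, 893, 0]) stool();
translate([-647, 148, 0]) stool();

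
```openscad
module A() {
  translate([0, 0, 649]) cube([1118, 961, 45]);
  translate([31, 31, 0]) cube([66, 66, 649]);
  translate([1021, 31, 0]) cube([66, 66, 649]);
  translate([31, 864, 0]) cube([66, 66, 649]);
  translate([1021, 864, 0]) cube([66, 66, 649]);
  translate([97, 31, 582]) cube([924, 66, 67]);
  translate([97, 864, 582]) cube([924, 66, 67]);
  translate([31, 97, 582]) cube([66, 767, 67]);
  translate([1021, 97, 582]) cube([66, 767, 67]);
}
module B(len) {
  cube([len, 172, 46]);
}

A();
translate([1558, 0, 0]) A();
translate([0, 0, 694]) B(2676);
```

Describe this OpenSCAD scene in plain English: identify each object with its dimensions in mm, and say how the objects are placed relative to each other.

A is a rectangular dining table. The top is 1118×961×45 mm with its upper surface at z = 694 mm. It stands on four 66×66 mm square legs, each inset 31 mm from the nearest pair of top edges, running from the floor to the underside of the top. Four apron rails, 66 mm thick and 67 mm tall, run between adjacent legs with their top edges flush with the underside of the top and their outer faces flush with the legs' outer faces.

B is a rectangular beam 2676 mm long (x), 172 mm deep (y), 46 mm thick (z).

The beam spans the tops of two tables placed 440 mm apart, resting at z = 694 mm.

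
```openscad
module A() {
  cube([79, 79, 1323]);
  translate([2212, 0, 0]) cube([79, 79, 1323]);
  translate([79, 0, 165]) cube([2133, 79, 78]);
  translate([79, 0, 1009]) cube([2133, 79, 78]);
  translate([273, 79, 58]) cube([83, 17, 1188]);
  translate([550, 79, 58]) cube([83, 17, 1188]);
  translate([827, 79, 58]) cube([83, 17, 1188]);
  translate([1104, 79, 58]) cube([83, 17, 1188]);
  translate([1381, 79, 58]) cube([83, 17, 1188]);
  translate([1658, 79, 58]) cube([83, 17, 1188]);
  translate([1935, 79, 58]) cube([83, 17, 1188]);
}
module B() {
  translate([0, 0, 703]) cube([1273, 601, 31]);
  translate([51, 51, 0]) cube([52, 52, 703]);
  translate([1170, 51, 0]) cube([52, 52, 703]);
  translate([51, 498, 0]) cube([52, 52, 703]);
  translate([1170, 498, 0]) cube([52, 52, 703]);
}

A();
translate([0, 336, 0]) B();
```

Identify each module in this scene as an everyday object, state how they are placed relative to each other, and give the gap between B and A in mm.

The table's nearest face is 240 mm from the fence section's +y face.

A is a fence section. B is a table. The table is on the floor beside the fence section on its +y side. The gap between the table and the fence section is 240 mm.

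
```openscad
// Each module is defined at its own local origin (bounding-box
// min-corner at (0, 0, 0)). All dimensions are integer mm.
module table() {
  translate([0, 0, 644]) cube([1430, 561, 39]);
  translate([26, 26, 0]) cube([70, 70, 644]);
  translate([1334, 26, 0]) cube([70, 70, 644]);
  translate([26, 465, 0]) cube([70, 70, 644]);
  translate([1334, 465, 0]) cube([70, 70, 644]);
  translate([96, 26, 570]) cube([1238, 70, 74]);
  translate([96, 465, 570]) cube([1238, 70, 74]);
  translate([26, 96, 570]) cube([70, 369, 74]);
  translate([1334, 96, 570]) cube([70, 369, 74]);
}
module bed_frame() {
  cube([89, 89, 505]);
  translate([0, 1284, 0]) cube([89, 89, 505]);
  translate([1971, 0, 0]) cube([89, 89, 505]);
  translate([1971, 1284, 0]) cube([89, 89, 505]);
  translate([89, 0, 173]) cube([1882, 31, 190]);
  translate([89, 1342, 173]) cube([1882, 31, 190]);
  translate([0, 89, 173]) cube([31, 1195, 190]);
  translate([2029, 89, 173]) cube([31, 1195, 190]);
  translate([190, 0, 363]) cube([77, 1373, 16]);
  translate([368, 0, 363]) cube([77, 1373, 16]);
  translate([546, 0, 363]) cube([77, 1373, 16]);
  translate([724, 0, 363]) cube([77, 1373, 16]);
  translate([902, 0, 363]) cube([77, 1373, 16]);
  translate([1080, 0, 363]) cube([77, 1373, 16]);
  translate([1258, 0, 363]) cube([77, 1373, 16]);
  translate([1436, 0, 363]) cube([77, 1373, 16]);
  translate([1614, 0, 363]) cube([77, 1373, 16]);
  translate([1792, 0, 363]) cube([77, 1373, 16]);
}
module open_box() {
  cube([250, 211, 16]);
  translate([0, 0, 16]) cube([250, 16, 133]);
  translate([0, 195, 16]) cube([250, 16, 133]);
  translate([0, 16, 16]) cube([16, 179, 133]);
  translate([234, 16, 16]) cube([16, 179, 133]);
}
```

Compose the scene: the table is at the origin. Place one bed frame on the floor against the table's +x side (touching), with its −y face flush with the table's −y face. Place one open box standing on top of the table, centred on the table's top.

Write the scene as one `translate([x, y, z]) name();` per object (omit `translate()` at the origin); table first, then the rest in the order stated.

table();
translate([1430, 0, 0]) bed_frame();
translate([590, 175, 683]) open_box();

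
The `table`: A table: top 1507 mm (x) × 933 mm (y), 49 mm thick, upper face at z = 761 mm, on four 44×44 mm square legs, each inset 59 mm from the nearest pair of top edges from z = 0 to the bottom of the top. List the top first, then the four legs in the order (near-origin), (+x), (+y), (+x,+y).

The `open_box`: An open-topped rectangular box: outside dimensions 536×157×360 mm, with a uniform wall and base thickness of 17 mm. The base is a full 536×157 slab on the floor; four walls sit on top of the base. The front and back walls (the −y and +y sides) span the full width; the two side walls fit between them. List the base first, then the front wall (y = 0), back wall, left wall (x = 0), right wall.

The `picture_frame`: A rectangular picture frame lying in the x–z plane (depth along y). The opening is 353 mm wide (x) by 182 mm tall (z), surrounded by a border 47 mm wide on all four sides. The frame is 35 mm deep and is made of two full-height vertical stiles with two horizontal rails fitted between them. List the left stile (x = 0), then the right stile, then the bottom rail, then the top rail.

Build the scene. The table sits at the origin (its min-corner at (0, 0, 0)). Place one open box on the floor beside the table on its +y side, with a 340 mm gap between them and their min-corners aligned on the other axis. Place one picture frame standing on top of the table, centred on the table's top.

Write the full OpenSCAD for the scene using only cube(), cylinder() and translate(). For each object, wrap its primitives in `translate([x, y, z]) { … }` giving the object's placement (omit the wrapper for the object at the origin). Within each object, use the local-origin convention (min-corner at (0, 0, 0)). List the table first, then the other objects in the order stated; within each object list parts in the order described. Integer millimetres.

translate([0, 0, 712]) cube([1507, 933, 49]);
translate([59, 59, 0]) cube([44, 44, 712]);
translate([1404, 59, 0]) cube([44, 44, 712]);
translate([59, 830, 0]) cube([44, 44, 712]);
translate([1404, 830, 0]) cube([44, 44, 712]);
translate([0, 1273, 0]) {
  cube([536, 157, 17]);
  translate([0, 0, 17]) cube([536, 17, 343]);
  translate([0, 140, 17]) cube([536, 17, 343]);
  translate([0, 17, 17]) cube([17, 123, 343]);
  translate([519, 17, 17]) cube([17, 123, 343]);
}
translate([530, 449, 761]) {
  cube([47, 35, 276]);
  translate([400, 0, 0]) cube([47, 35, 276]);
  translate([47, 0, 0]) cube([353, 35, 47]);
  translate([47, 0, 229]) cube([353, 35, 47]);
}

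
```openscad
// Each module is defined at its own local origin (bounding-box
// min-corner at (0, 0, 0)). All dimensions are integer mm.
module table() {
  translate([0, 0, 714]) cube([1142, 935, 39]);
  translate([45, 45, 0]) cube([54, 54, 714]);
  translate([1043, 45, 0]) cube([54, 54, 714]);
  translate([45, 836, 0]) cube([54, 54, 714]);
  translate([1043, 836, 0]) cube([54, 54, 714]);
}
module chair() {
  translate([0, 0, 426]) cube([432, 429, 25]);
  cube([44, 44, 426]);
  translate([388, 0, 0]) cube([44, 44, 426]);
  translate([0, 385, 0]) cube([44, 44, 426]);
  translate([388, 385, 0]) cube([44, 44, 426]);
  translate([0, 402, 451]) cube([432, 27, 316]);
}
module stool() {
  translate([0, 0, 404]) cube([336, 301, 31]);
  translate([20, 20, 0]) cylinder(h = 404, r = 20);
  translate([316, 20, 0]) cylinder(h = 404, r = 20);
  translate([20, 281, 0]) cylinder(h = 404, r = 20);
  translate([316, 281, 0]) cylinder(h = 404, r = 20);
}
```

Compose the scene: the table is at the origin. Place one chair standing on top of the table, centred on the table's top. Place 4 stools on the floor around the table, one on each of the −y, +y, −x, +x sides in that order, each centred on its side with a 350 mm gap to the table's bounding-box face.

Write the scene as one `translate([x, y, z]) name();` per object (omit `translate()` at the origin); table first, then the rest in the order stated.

table();
translate([355, 253, 753]) chair();
translate([403, -651, 0]) stool();
translate([403, 1285, 0]) stool();
translate([-686, 317, 0]) stool();
translate([1492, 317, 0]) stool();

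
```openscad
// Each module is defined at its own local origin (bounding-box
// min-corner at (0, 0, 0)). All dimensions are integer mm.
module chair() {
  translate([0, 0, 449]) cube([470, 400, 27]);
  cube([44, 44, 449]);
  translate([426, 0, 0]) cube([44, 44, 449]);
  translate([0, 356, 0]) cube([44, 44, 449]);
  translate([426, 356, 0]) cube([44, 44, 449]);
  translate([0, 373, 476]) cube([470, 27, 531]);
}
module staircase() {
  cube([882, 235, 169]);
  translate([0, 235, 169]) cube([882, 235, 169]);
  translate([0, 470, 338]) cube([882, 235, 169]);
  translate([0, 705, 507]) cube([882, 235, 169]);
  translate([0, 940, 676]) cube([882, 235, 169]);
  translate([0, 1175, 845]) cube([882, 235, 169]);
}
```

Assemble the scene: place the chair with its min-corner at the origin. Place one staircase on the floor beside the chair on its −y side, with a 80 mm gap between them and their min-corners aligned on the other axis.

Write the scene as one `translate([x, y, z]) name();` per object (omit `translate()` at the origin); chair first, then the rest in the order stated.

chair();
translate([0, -1490, 0]) staircase();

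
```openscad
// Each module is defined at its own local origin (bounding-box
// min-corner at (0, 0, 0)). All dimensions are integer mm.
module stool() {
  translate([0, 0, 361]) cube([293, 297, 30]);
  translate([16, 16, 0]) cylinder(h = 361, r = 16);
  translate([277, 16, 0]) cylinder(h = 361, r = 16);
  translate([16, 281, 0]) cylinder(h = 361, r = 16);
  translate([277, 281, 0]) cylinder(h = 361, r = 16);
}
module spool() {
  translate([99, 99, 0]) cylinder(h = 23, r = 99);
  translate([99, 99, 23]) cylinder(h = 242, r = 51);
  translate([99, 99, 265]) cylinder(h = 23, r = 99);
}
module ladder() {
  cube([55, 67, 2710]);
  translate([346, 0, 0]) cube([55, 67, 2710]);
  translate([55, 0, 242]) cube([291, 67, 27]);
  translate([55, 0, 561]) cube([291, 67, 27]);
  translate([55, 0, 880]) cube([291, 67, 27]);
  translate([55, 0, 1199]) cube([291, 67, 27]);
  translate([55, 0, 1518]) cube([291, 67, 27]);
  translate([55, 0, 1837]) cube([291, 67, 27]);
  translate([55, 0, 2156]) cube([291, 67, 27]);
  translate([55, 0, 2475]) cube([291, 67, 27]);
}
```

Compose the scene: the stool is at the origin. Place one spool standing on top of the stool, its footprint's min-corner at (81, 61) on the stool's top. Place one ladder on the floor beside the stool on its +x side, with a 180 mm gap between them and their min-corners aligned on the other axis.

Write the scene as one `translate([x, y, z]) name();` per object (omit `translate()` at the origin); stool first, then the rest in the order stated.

stool();
translate([81, 61, 391]) spool();
translate([473, 0, 0]) ladder();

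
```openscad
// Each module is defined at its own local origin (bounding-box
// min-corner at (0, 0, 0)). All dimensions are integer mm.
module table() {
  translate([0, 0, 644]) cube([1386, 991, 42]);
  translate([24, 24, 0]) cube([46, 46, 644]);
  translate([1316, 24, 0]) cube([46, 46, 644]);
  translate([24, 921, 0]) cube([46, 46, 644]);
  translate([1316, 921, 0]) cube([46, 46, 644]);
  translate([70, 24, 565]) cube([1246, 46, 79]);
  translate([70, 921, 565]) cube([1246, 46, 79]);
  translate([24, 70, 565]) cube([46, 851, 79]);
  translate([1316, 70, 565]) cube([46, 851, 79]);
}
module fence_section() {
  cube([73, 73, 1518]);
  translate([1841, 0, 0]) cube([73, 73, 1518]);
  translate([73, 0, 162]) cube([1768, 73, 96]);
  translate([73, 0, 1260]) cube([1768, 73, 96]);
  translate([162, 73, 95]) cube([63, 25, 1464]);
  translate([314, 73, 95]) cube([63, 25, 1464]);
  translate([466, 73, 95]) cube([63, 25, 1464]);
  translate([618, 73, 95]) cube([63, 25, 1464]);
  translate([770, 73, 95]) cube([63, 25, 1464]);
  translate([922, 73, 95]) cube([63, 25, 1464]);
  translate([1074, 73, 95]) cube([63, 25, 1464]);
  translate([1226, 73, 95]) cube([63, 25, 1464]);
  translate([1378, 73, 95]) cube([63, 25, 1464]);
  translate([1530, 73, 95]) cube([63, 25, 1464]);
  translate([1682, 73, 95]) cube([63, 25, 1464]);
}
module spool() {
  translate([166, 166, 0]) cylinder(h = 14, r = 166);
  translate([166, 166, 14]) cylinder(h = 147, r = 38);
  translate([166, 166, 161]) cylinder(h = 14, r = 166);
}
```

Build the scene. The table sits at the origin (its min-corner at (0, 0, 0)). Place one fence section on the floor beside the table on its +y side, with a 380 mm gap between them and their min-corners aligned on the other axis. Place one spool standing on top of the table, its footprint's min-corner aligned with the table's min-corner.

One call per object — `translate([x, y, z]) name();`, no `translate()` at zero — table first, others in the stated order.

table();
translate([0, 1371, 0]) fence_section();
translate([0, 0, 686]) spool();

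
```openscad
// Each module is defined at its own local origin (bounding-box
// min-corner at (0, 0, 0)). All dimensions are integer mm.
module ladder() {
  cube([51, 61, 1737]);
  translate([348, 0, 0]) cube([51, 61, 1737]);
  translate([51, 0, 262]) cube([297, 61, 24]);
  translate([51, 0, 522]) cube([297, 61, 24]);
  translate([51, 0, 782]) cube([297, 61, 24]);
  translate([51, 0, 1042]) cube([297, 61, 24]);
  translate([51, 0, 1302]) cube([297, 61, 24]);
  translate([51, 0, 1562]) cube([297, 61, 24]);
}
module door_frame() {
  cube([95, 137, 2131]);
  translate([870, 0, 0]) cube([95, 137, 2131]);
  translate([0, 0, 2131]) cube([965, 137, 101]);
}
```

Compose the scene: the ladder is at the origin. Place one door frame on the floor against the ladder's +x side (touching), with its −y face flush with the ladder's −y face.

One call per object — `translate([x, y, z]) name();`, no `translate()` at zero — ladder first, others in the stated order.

ladder();
translate([399, 0, 0]) door_frame();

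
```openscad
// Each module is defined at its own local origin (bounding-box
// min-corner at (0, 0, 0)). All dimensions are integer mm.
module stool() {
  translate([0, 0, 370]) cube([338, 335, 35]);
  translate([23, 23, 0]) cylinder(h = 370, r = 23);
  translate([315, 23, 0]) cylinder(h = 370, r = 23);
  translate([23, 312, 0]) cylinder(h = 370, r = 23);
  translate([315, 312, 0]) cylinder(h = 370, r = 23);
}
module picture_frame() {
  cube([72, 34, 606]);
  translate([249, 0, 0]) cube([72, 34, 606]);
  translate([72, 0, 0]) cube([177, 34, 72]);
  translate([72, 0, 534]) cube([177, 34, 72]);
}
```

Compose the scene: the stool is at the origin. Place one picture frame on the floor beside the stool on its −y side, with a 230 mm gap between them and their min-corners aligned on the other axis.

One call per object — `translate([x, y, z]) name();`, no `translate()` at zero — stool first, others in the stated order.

stool();
translate([0, -264, 0]) picture_frame();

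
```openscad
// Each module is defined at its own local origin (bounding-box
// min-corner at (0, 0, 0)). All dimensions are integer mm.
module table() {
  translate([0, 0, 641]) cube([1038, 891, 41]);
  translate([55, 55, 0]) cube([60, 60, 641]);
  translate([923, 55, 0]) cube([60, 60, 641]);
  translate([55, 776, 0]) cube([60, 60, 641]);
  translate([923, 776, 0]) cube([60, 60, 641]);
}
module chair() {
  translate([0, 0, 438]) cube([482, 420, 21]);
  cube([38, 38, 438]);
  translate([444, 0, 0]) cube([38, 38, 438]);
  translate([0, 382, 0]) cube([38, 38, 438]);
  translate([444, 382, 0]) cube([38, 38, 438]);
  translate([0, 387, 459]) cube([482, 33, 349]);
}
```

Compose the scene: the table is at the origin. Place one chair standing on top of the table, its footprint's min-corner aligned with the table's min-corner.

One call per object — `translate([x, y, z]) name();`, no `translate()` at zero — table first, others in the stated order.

table();
translate([0, 0, 682]) chair();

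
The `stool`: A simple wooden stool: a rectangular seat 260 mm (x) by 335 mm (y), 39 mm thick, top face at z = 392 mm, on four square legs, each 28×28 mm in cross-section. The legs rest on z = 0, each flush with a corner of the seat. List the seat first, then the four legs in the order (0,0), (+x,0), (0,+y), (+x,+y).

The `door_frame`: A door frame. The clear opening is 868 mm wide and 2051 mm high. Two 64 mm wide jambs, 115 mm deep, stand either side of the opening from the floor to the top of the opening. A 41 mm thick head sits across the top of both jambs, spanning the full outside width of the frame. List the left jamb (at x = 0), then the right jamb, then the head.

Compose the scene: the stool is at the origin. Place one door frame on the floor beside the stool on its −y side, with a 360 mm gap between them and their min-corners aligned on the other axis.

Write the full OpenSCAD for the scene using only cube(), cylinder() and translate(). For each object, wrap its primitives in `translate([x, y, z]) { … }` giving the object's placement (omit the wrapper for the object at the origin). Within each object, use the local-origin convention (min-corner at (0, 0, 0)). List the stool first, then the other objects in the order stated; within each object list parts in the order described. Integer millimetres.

translate([0, 0, 353]) cube([260, 335, 39]);
cube([28, 28, 353]);
translate([232, 0, 0]) cube([28, 28, 353]);
translate([0, 307, 0]) cube([28, 28, 353]);
translate([232, 307, 0]) cube([28, 28, 353]);
translate([0, -475, 0]) {
  cube([64, 115, 2051]);
  translate([932, 0, 0]) cube([64, 115, 2051]);
  translate([0, 0, 2051]) cube([996, 115, 41]);
}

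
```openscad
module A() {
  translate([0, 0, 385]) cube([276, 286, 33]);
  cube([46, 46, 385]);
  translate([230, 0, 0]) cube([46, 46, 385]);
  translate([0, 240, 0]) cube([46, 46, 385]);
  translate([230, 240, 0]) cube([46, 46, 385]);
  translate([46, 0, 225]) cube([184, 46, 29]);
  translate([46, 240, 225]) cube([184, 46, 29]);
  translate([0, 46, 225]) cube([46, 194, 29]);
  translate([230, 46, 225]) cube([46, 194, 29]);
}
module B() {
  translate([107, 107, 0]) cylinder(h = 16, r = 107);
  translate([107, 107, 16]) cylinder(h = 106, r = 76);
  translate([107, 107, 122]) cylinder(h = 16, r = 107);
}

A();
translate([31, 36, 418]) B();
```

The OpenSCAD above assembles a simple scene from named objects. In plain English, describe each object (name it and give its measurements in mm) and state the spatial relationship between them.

A is a simple wooden stool: a rectangular seat 276 mm (x) by 286 mm (y), 33 mm thick, top face at z = 418 mm, on four square legs, each 46×46 mm in cross-section. The legs rest on z = 0, each flush with a corner of the seat. Four stretchers, 46 mm wide and 29 mm tall, connect adjacent legs with their undersides at z = 225 mm, each running between the inner faces of the legs it joins and aligned with the legs' outer faces on the other axis.

B is a spool: two coaxial disc flanges of radius 107 mm and thickness 16 mm, joined by a core cylinder of radius 76 mm and height 106 mm. The lower flange rests on z = 0 and the three cylinders share a vertical axis.

The spool is on top of the stool, centred.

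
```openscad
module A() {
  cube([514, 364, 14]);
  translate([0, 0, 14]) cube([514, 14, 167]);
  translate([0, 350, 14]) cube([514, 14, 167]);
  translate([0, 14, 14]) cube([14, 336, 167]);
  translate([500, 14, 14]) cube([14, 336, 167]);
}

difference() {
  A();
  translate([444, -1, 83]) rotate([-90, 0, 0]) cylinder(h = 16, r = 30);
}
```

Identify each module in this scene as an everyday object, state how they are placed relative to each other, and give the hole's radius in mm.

The subtracted cylinder has r = 30 mm.

A is an open box. The open box has a circular hole through its front wall. The hole's radius is 30 mm.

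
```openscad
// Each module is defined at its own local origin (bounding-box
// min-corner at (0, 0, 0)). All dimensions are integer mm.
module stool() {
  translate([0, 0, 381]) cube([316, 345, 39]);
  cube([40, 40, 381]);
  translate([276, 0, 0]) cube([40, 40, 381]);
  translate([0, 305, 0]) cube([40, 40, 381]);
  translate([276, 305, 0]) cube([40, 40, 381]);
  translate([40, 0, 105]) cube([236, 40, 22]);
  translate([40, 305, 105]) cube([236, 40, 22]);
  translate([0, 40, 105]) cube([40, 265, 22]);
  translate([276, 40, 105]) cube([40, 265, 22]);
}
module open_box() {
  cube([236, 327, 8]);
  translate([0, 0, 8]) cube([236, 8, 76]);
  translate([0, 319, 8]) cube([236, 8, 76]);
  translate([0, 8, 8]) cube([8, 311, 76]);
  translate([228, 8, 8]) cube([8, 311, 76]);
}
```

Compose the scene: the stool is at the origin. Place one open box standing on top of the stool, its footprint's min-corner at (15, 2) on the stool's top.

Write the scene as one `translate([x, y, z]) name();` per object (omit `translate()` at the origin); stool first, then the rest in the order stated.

stool();
translate([15, 2, 420]) open_box();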